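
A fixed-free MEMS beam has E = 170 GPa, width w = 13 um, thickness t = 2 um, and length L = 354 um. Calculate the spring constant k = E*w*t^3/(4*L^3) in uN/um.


Step 1: Convert E to consistent units (1 GPa = 1000 uN/um^2).
E = 170 GPa = 170000 uN/um^2
Step 2: Compute t^3 = 2^3 = 8
Step 3: Compute L^3 = 354^3 = 44361864
Step 4: k = 170000 * 13 * 8 / (4 * 44361864)
k = 0.0996 uN/um


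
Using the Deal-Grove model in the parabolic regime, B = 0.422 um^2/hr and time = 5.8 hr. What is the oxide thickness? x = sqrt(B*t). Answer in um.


Step 1: Compute B*t = 0.422 * 5.8 = 2.4476
Step 2: x = sqrt(2.4476)
x = 1.564 um


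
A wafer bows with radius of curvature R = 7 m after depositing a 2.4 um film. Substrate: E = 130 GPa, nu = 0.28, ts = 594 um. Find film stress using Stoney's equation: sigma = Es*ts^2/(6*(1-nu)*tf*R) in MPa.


Step 1: Compute numerator: Es * ts^2 = 130 * 594^2 = 45868680 (GPa*um^2)
Step 2: Compute denominator (R in um): 6*(1-nu)*tf*R = 6*0.72*2.4*7e6 = 72576000.0 (um^2)
Step 3: sigma (GPa) = 45868680 / 72576000.0 = 6.32009e-01 GPa
Step 4: Convert to MPa (x1000): sigma = 632.0 MPa


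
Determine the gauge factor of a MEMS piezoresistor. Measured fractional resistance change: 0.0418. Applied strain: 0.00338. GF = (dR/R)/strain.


Step 1: Identify values.
dR/R = 0.0418, strain = 0.00338
Step 2: GF = (dR/R) / strain = 0.0418 / 0.00338
GF = 12.4


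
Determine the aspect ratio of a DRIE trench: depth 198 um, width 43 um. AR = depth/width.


Step 1: AR = depth / width
Step 2: AR = 198 / 43
AR = 4.6


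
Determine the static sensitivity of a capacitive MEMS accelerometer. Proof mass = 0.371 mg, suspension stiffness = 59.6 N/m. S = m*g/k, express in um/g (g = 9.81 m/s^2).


Step 1: Convert mass: m = 0.371 mg = 3.71e-07 kg
Step 2: S = m * g / k = 3.71e-07 * 9.81 / 59.6
Step 3: S = 6.11e-08 m/g
Step 4: Convert to um/g: S = 0.061 um/g


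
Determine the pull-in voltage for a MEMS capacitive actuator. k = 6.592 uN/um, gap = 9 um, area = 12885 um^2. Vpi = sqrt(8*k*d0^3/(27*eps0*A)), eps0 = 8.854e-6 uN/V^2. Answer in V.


Step 1: Compute numerator: 8 * k * d0^3 = 8 * 6.592 * 9^3 = 38444.544
Step 2: Compute denominator: 27 * eps0 * A = 27 * 8.854e-6 * 12885 = 3.080262
Step 3: Vpi = sqrt(38444.544 / 3.080262)
Vpi = 111.72 V


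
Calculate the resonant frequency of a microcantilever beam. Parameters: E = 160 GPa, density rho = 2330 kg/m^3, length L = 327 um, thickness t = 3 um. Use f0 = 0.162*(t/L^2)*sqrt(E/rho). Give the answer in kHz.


Step 1: Convert units to SI.
t_SI = 3e-6 m, L_SI = 327e-6 m
Step 2: Calculate sqrt(E/rho).
sqrt(160e9 / 2330) = 8286.71 m/s
Step 3: Compute f0.
f0 = 0.162 * 3e-6 / (327e-6)^2 * 8286.71 = 37663.7 Hz = 37.66 kHz


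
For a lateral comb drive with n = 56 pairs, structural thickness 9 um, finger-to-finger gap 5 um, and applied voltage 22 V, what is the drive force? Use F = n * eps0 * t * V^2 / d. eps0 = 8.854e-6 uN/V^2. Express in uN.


Step 1: Parameters: n=56, eps0=8.854e-6 uN/V^2, t=9 um, V=22 V, d=5 um
Step 2: V^2 = 484
Step 3: F = 56 * 8.854e-6 * 9 * 484 / 5
F = 0.432 uN


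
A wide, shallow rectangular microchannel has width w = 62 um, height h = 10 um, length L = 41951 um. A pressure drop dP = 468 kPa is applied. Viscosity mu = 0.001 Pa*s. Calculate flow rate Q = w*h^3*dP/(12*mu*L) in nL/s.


Step 1: Convert all dimensions to SI (meters).
w = 62e-6 m, h = 10e-6 m, L = 41951e-6 m, dP = 468e3 Pa
Step 2: Q = w * h^3 * dP / (12 * mu * L)
Q = 62e-6 * (10e-6)^3 * 468e3 / (12 * 0.001 * 41951e-6) = 5.763867e-11 m^3/s
Step 3: Convert Q from m^3/s to nL/s (1 m^3 = 1e12 nL, so multiply by 1e12).
Q = 57.639 nL/s


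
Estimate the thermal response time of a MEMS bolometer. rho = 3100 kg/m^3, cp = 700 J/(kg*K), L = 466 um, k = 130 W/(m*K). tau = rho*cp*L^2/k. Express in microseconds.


Step 1: Convert L to m: L = 466e-6 m
Step 2: L^2 = (466e-6)^2 = 2.17156e-07 m^2
Step 3: tau = 3100 * 700 * 2.17156e-07 / 130 = 3.62483477e-03 s
Step 4: Convert to microseconds (multiply by 1e6).
tau = 3624.835 us


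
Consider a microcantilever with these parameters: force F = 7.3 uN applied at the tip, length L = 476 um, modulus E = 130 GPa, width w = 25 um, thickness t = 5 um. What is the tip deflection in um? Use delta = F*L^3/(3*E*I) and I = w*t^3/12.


Step 1: Calculate the second moment of area.
I = w * t^3 / 12 = 25 * 5^3 / 12 = 260.4167 um^4
Step 2: Convert E to consistent units (1 GPa = 1000 uN/um^2).
E = 130 GPa = 130000 uN/um^2
Step 3: Calculate tip deflection.
delta = F * L^3 / (3 * E * I)
delta = 7.3 * 476^3 / (3 * 130000 * 260.4167)
delta = 7.7519 um


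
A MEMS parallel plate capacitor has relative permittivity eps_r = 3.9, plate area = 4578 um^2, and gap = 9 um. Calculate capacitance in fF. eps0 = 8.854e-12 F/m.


Step 1: Convert area to m^2: A = 4578e-12 m^2
Step 2: Convert gap to m: d = 9e-6 m
Step 3: C = eps0 * eps_r * A / d
C = 8.854e-12 * 3.9 * 4578e-12 / 9e-6
Step 4: Convert to fF (multiply by 1e15).
C = 17.56 fF


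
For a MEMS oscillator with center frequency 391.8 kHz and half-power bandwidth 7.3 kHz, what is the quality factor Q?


Step 1: Q = f0 / bandwidth
Step 2: Q = 391.8 / 7.3
Q = 53.7


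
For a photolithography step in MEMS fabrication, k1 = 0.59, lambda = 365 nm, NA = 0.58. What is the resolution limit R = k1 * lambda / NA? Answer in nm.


Step 1: Identify values: k1 = 0.59, lambda = 365 nm, NA = 0.58
Step 2: R = k1 * lambda / NA
R = 0.59 * 365 / 0.58
R = 371.3 nm


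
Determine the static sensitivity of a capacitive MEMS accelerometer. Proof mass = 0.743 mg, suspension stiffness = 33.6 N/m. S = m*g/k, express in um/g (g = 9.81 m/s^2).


Step 1: Convert mass: m = 0.743 mg = 7.43e-07 kg
Step 2: S = m * g / k = 7.43e-07 * 9.81 / 33.6
Step 3: S = 2.17e-07 m/g
Step 4: Convert to um/g: S = 0.217 um/g


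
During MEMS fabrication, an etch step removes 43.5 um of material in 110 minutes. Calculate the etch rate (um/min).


Step 1: Etch rate = depth / time
Step 2: rate = 43.5 / 110
rate = 0.395 um/min


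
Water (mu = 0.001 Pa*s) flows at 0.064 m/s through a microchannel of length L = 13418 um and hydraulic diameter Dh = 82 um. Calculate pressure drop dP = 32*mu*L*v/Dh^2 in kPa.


Step 1: Convert to SI: L = 13418e-6 m, Dh = 82e-6 m
Step 2: dP = 32 * 0.001 * 13418e-6 * 0.064 / (82e-6)^2
Step 3: dP = 4086.86 Pa
Step 4: Convert to kPa: dP = 4.09 kPa


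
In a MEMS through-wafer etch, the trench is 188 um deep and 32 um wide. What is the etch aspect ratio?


Step 1: AR = depth / width
Step 2: AR = 188 / 32
AR = 5.9


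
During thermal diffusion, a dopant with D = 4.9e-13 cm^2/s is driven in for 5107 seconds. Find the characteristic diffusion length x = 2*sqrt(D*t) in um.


Step 1: Compute D*t = 4.9e-13 * 5107 = 2.50243e-09 cm^2
Step 2: sqrt(D*t) = 5.002e-05 cm
Step 3: x = 2 * 5.002e-05 cm = 1.0004e-04 cm
Step 4: Convert to um (1 cm = 1e4 um): x = 1.0 um


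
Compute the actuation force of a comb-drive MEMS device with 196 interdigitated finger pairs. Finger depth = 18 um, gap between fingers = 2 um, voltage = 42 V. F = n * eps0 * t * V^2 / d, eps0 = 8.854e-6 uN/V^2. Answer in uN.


Step 1: Parameters: n=196, eps0=8.854e-6 uN/V^2, t=18 um, V=42 V, d=2 um
Step 2: V^2 = 1764
Step 3: F = 196 * 8.854e-6 * 18 * 1764 / 2
F = 27.551 uN


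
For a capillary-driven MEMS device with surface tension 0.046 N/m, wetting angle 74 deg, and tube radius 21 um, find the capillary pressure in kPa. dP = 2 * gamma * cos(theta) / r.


Step 1: cos(74 deg) = 0.2756
Step 2: Convert r to m: r = 21e-6 m
Step 3: dP = 2 * 0.046 * 0.2756 / 21e-6 = 1207.4 Pa
Step 4: Convert Pa to kPa (divide by 1000).
dP = 1.21 kPa


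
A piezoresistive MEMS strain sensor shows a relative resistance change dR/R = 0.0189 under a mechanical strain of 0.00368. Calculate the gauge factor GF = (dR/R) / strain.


Step 1: Identify values.
dR/R = 0.0189, strain = 0.00368
Step 2: GF = (dR/R) / strain = 0.0189 / 0.00368
GF = 5.1


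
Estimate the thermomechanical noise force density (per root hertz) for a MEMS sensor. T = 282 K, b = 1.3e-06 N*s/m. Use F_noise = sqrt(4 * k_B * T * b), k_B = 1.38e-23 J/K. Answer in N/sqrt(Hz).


Step 1: Compute 4 * k_B * T * b
= 4 * 1.38e-23 * 282 * 1.3e-06
= 2.0236e-26 N^2/Hz
Step 2: F_noise = sqrt(2.0236e-26)
F_noise = 1.42e-13 N/sqrt(Hz)


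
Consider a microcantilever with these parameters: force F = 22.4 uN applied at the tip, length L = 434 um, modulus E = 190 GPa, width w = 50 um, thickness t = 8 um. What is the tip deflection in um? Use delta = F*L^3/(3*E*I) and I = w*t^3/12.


Step 1: Calculate the second moment of area.
I = w * t^3 / 12 = 50 * 8^3 / 12 = 2133.3333 um^4
Step 2: Convert E to consistent units (1 GPa = 1000 uN/um^2).
E = 190 GPa = 190000 uN/um^2
Step 3: Calculate tip deflection.
delta = F * L^3 / (3 * E * I)
delta = 22.4 * 434^3 / (3 * 190000 * 2133.3333)
delta = 1.5059 um


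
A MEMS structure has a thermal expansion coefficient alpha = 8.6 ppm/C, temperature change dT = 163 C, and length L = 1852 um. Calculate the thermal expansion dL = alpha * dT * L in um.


Step 1: Convert CTE: alpha = 8.6 ppm/C = 8.6e-6 /C
Step 2: dL = 8.6e-6 * 163 * 1852
dL = 2.5961 um


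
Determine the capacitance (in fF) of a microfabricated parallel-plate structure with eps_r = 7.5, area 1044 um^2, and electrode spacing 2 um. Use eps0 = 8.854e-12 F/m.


Step 1: Convert area to m^2: A = 1044e-12 m^2
Step 2: Convert gap to m: d = 2e-6 m
Step 3: C = eps0 * eps_r * A / d
C = 8.854e-12 * 7.5 * 1044e-12 / 2e-6
Step 4: Convert to fF (multiply by 1e15).
C = 34.66 fF


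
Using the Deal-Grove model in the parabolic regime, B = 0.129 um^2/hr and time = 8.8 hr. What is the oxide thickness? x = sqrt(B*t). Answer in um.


Step 1: Compute B*t = 0.129 * 8.8 = 1.1352
Step 2: x = sqrt(1.1352)
x = 1.065 um


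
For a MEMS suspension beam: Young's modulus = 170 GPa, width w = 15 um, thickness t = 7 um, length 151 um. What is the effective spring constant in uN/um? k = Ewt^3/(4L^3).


Step 1: Convert E to consistent units (1 GPa = 1000 uN/um^2).
E = 170 GPa = 170000 uN/um^2
Step 2: Compute t^3 = 7^3 = 343
Step 3: Compute L^3 = 151^3 = 3442951
Step 4: k = 170000 * 15 * 343 / (4 * 3442951)
k = 63.5102 uN/um


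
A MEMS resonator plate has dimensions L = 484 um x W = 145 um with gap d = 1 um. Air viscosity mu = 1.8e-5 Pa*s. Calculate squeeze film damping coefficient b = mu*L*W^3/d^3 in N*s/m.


Step 1: Convert to SI.
L = 484e-6 m, W = 145e-6 m, d = 1e-6 m
Step 2: W^3 = (145e-6)^3 = 3.05e-12 m^3
Step 3: d^3 = (1e-6)^3 = 1.00e-18 m^3
Step 4: b = 1.8e-5 * 484e-6 * 3.05e-12 / 1.00e-18
b = 2.66e-02 N*s/m


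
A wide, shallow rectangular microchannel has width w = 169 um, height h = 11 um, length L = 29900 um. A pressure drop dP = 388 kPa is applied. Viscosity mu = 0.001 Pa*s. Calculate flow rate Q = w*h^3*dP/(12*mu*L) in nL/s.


Step 1: Convert all dimensions to SI (meters).
w = 169e-6 m, h = 11e-6 m, L = 29900e-6 m, dP = 388e3 Pa
Step 2: Q = w * h^3 * dP / (12 * mu * L)
Q = 169e-6 * (11e-6)^3 * 388e3 / (12 * 0.001 * 29900e-6) = 2.4324507e-10 m^3/s
Step 3: Convert Q from m^3/s to nL/s (1 m^3 = 1e12 nL, so multiply by 1e12).
Q = 243.245 nL/s


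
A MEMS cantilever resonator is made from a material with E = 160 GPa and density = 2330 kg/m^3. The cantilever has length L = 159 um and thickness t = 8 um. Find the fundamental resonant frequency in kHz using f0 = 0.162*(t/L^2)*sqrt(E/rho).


Step 1: Convert units to SI.
t_SI = 8e-6 m, L_SI = 159e-6 m
Step 2: Calculate sqrt(E/rho).
sqrt(160e9 / 2330) = 8286.71 m/s
Step 3: Compute f0.
f0 = 0.162 * 8e-6 / (159e-6)^2 * 8286.71 = 424808.2 Hz = 424.81 kHz


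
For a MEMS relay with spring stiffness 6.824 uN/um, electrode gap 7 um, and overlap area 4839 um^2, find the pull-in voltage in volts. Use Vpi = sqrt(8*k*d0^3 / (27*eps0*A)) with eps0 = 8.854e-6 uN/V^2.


Step 1: Compute numerator: 8 * k * d0^3 = 8 * 6.824 * 7^3 = 18725.056
Step 2: Compute denominator: 27 * eps0 * A = 27 * 8.854e-6 * 4839 = 1.156802
Step 3: Vpi = sqrt(18725.056 / 1.156802)
Vpi = 127.23 V


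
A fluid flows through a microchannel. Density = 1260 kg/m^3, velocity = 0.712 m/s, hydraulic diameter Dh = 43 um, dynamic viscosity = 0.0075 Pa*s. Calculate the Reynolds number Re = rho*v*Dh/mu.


Step 1: Convert Dh to meters: Dh = 43e-6 m
Step 2: Re = rho * v * Dh / mu
Re = 1260 * 0.712 * 43e-6 / 0.0075
Re = 5.143


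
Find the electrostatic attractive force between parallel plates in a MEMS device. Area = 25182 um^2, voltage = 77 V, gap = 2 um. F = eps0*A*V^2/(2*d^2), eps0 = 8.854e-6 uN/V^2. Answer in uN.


Step 1: Identify parameters.
eps0 = 8.854e-6 uN/V^2, A = 25182 um^2, V = 77 V, d = 2 um
Step 2: Compute V^2 = 77^2 = 5929
Step 3: Compute d^2 = 2^2 = 4
Step 4: F = 0.5 * 8.854e-6 * 25182 * 5929 / 4
F = 165.242 uN


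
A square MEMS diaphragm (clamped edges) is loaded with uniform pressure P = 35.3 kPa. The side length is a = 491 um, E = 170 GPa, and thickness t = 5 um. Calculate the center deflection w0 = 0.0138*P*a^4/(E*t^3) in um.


Step 1: Convert pressure to compatible units (E is in GPa, so P in GPa).
P = 35.3 kPa = 35.3e-6 GPa
Step 2: Compute numerator: 0.0138 * P * a^4.
a^4 = 491^4 = 58120048561
numerator = 0.0138 * 35.3e-6 * 58120048561 = 2.83126e+04
Step 3: Compute denominator: E * t^3 = 170 * 5^3 = 21250
Step 4: w0 = numerator / denominator = 2.83126e+04 / 21250 = 1.3324 um


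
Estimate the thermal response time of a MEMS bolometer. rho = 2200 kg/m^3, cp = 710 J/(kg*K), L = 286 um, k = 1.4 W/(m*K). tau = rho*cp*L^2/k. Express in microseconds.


Step 1: Convert L to m: L = 286e-6 m
Step 2: L^2 = (286e-6)^2 = 8.1796e-08 m^2
Step 3: tau = 2200 * 710 * 8.1796e-08 / 1.4 = 9.126096571e-02 s
Step 4: Convert to microseconds (multiply by 1e6).
tau = 91260.966 us


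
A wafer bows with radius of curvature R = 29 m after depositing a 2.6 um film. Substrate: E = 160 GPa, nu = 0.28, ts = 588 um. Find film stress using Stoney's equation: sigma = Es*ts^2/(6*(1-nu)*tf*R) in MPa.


Step 1: Compute numerator: Es * ts^2 = 160 * 588^2 = 55319040 (GPa*um^2)
Step 2: Compute denominator (R in um): 6*(1-nu)*tf*R = 6*0.72*2.6*29e6 = 325728000.0 (um^2)
Step 3: sigma (GPa) = 55319040 / 325728000.0 = 1.69832e-01 GPa
Step 4: Convert to MPa (x1000): sigma = 169.8 MPa


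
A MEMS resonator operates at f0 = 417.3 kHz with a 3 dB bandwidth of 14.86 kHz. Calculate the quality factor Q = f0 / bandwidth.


Step 1: Q = f0 / bandwidth
Step 2: Q = 417.3 / 14.86
Q = 28.1


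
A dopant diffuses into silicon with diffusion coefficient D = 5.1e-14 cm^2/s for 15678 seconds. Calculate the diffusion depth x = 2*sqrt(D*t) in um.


Step 1: Compute D*t = 5.1e-14 * 15678 = 7.99578e-10 cm^2
Step 2: sqrt(D*t) = 2.8277e-05 cm
Step 3: x = 2 * 2.8277e-05 cm = 5.6554e-05 cm
Step 4: Convert to um (1 cm = 1e4 um): x = 0.566 um


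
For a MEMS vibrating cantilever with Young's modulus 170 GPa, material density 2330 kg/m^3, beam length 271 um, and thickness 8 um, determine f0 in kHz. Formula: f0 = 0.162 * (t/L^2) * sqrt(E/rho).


Step 1: Convert units to SI.
t_SI = 8e-6 m, L_SI = 271e-6 m
Step 2: Calculate sqrt(E/rho).
sqrt(170e9 / 2330) = 8541.74 m/s
Step 3: Compute f0.
f0 = 0.162 * 8e-6 / (271e-6)^2 * 8541.74 = 150734.5 Hz = 150.73 kHz


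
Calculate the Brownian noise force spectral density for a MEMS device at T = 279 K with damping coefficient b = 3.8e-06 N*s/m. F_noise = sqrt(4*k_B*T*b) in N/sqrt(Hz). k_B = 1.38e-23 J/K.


Step 1: Compute 4 * k_B * T * b
= 4 * 1.38e-23 * 279 * 3.8e-06
= 5.8523e-26 N^2/Hz
Step 2: F_noise = sqrt(5.8523e-26)
F_noise = 2.42e-13 N/sqrt(Hz)


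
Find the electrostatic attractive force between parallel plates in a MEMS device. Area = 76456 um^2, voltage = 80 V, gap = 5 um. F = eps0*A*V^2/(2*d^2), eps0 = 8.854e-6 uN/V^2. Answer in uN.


Step 1: Identify parameters.
eps0 = 8.854e-6 uN/V^2, A = 76456 um^2, V = 80 V, d = 5 um
Step 2: Compute V^2 = 80^2 = 6400
Step 3: Compute d^2 = 5^2 = 25
Step 4: F = 0.5 * 8.854e-6 * 76456 * 6400 / 25
F = 86.649 uN


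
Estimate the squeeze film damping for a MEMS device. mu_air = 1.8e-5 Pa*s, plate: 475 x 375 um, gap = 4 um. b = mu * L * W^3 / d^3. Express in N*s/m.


Step 1: Convert to SI.
L = 475e-6 m, W = 375e-6 m, d = 4e-6 m
Step 2: W^3 = (375e-6)^3 = 5.27e-11 m^3
Step 3: d^3 = (4e-6)^3 = 6.40e-17 m^3
Step 4: b = 1.8e-5 * 475e-6 * 5.27e-11 / 6.40e-17
b = 7.04e-03 N*s/m


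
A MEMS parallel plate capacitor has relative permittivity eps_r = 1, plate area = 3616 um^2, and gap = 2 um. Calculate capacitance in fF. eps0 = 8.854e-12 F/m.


Step 1: Convert area to m^2: A = 3616e-12 m^2
Step 2: Convert gap to m: d = 2e-6 m
Step 3: C = eps0 * eps_r * A / d
C = 8.854e-12 * 1 * 3616e-12 / 2e-6
Step 4: Convert to fF (multiply by 1e15).
C = 16.01 fF


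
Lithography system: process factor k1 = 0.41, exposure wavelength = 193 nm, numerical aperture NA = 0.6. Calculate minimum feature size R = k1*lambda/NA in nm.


Step 1: Identify values: k1 = 0.41, lambda = 193 nm, NA = 0.6
Step 2: R = k1 * lambda / NA
R = 0.41 * 193 / 0.6
R = 131.9 nm


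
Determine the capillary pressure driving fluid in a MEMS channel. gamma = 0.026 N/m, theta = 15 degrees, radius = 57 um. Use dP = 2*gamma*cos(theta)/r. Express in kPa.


Step 1: cos(15 deg) = 0.9659
Step 2: Convert r to m: r = 57e-6 m
Step 3: dP = 2 * 0.026 * 0.9659 / 57e-6 = 881.2 Pa
Step 4: Convert Pa to kPa (divide by 1000).
dP = 0.88 kPa


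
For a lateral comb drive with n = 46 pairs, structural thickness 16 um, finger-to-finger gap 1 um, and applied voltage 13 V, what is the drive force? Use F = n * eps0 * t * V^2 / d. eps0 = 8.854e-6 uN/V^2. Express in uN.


Step 1: Parameters: n=46, eps0=8.854e-6 uN/V^2, t=16 um, V=13 V, d=1 um
Step 2: V^2 = 169
Step 3: F = 46 * 8.854e-6 * 16 * 169 / 1
F = 1.101 uN


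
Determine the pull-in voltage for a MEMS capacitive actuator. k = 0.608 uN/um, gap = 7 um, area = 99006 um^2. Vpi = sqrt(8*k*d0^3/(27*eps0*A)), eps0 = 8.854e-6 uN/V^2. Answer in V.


Step 1: Compute numerator: 8 * k * d0^3 = 8 * 0.608 * 7^3 = 1668.352
Step 2: Compute denominator: 27 * eps0 * A = 27 * 8.854e-6 * 99006 = 23.668176
Step 3: Vpi = sqrt(1668.352 / 23.668176)
Vpi = 8.4 V


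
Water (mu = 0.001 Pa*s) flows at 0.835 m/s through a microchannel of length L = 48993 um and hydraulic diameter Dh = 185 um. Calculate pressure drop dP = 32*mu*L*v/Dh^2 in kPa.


Step 1: Convert to SI: L = 48993e-6 m, Dh = 185e-6 m
Step 2: dP = 32 * 0.001 * 48993e-6 * 0.835 / (185e-6)^2
Step 3: dP = 38249.61 Pa
Step 4: Convert to kPa: dP = 38.25 kPa


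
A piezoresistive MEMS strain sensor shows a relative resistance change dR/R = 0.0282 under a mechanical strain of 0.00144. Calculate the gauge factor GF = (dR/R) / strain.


Step 1: Identify values.
dR/R = 0.0282, strain = 0.00144
Step 2: GF = (dR/R) / strain = 0.0282 / 0.00144
GF = 19.6


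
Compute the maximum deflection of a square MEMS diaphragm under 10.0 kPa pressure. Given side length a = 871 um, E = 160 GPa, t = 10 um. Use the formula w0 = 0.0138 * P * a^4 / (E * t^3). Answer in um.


Step 1: Convert pressure to compatible units (E is in GPa, so P in GPa).
P = 10.0 kPa = 10.0e-6 GPa
Step 2: Compute numerator: 0.0138 * P * a^4.
a^4 = 871^4 = 575536166881
numerator = 0.0138 * 10.0e-6 * 575536166881 = 7.9424e+04
Step 3: Compute denominator: E * t^3 = 160 * 10^3 = 160000
Step 4: w0 = numerator / denominator = 7.9424e+04 / 160000 = 0.4964 um


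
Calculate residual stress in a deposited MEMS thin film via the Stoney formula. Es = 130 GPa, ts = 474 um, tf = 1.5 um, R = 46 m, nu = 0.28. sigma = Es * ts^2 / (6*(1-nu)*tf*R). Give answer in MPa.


Step 1: Compute numerator: Es * ts^2 = 130 * 474^2 = 29207880 (GPa*um^2)
Step 2: Compute denominator (R in um): 6*(1-nu)*tf*R = 6*0.72*1.5*46e6 = 298080000.0 (um^2)
Step 3: sigma (GPa) = 29207880 / 298080000.0 = 9.7987e-02 GPa
Step 4: Convert to MPa (x1000): sigma = 98.0 MPa


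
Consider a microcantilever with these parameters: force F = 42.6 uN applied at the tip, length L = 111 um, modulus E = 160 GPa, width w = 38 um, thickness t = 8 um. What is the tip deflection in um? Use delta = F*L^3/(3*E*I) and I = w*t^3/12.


Step 1: Calculate the second moment of area.
I = w * t^3 / 12 = 38 * 8^3 / 12 = 1621.3333 um^4
Step 2: Convert E to consistent units (1 GPa = 1000 uN/um^2).
E = 160 GPa = 160000 uN/um^2
Step 3: Calculate tip deflection.
delta = F * L^3 / (3 * E * I)
delta = 42.6 * 111^3 / (3 * 160000 * 1621.3333)
delta = 0.0749 um


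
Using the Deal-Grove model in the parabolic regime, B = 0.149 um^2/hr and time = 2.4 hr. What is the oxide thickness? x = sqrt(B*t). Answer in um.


Step 1: Compute B*t = 0.149 * 2.4 = 0.3576
Step 2: x = sqrt(0.3576)
x = 0.598 um


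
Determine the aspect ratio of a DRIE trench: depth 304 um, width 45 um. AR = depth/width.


Step 1: AR = depth / width
Step 2: AR = 304 / 45
AR = 6.8


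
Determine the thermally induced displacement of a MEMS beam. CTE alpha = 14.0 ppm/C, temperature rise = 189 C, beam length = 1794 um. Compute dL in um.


Step 1: Convert CTE: alpha = 14.0 ppm/C = 14.0e-6 /C
Step 2: dL = 14.0e-6 * 189 * 1794
dL = 4.7469 um


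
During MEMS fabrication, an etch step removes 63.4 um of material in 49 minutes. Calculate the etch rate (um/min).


Step 1: Etch rate = depth / time
Step 2: rate = 63.4 / 49
rate = 1.294 um/min


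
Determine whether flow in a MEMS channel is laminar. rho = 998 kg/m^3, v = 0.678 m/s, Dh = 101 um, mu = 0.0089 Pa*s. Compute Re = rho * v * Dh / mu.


Step 1: Convert Dh to meters: Dh = 101e-6 m
Step 2: Re = rho * v * Dh / mu
Re = 998 * 0.678 * 101e-6 / 0.0089
Re = 7.679
Since Re = 7.679 is below ~2300, the flow is laminar.


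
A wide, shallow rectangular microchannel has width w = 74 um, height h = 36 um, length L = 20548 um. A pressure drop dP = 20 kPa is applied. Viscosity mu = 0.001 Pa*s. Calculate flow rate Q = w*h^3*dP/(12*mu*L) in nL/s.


Step 1: Convert all dimensions to SI (meters).
w = 74e-6 m, h = 36e-6 m, L = 20548e-6 m, dP = 20e3 Pa
Step 2: Q = w * h^3 * dP / (12 * mu * L)
Q = 74e-6 * (36e-6)^3 * 20e3 / (12 * 0.001 * 20548e-6) = 2.8003893e-10 m^3/s
Step 3: Convert Q from m^3/s to nL/s (1 m^3 = 1e12 nL, so multiply by 1e12).
Q = 280.039 nL/s


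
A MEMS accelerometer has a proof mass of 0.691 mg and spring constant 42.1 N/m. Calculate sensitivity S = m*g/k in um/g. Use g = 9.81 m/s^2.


Step 1: Convert mass: m = 0.691 mg = 6.91e-07 kg
Step 2: S = m * g / k = 6.91e-07 * 9.81 / 42.1
Step 3: S = 1.61e-07 m/g
Step 4: Convert to um/g: S = 0.161 um/g


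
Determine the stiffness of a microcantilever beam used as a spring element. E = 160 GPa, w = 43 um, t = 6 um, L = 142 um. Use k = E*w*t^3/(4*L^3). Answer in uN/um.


Step 1: Convert E to consistent units (1 GPa = 1000 uN/um^2).
E = 160 GPa = 160000 uN/um^2
Step 2: Compute t^3 = 6^3 = 216
Step 3: Compute L^3 = 142^3 = 2863288
Step 4: k = 160000 * 43 * 216 / (4 * 2863288)
k = 129.7529 uN/um


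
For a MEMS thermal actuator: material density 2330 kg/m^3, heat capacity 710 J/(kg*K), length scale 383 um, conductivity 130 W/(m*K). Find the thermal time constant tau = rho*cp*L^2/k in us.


Step 1: Convert L to m: L = 383e-6 m
Step 2: L^2 = (383e-6)^2 = 1.46689e-07 m^2
Step 3: tau = 2330 * 710 * 1.46689e-07 / 130 = 1.86667394e-03 s
Step 4: Convert to microseconds (multiply by 1e6).
tau = 1866.674 us


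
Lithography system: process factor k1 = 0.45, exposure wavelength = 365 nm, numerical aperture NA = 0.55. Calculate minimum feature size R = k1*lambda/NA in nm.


Step 1: Identify values: k1 = 0.45, lambda = 365 nm, NA = 0.55
Step 2: R = k1 * lambda / NA
R = 0.45 * 365 / 0.55
R = 298.6 nm


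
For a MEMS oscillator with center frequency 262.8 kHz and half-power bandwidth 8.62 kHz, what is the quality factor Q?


Step 1: Q = f0 / bandwidth
Step 2: Q = 262.8 / 8.62
Q = 30.5


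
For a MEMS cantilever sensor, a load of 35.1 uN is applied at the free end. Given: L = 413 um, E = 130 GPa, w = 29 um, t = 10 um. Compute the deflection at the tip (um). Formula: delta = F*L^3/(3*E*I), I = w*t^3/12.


Step 1: Calculate the second moment of area.
I = w * t^3 / 12 = 29 * 10^3 / 12 = 2416.6667 um^4
Step 2: Convert E to consistent units (1 GPa = 1000 uN/um^2).
E = 130 GPa = 130000 uN/um^2
Step 3: Calculate tip deflection.
delta = F * L^3 / (3 * E * I)
delta = 35.1 * 413^3 / (3 * 130000 * 2416.6667)
delta = 2.6235 um


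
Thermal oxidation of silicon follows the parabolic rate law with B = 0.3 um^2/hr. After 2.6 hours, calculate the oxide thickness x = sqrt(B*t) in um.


Step 1: Compute B*t = 0.3 * 2.6 = 0.78
Step 2: x = sqrt(0.78)
x = 0.883 um


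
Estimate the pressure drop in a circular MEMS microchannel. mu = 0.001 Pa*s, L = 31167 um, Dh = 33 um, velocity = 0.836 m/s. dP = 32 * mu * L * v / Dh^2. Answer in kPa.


Step 1: Convert to SI: L = 31167e-6 m, Dh = 33e-6 m
Step 2: dP = 32 * 0.001 * 31167e-6 * 0.836 / (33e-6)^2
Step 3: dP = 765637.82 Pa
Step 4: Convert to kPa: dP = 765.64 kPa


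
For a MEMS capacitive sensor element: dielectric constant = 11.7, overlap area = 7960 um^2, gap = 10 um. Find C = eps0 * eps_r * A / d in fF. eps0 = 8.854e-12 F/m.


Step 1: Convert area to m^2: A = 7960e-12 m^2
Step 2: Convert gap to m: d = 10e-6 m
Step 3: C = eps0 * eps_r * A / d
C = 8.854e-12 * 11.7 * 7960e-12 / 10e-6
Step 4: Convert to fF (multiply by 1e15).
C = 82.46 fF


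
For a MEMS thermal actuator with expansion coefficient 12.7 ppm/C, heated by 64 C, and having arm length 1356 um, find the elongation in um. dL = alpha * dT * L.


Step 1: Convert CTE: alpha = 12.7 ppm/C = 12.7e-6 /C
Step 2: dL = 12.7e-6 * 64 * 1356
dL = 1.1022 um


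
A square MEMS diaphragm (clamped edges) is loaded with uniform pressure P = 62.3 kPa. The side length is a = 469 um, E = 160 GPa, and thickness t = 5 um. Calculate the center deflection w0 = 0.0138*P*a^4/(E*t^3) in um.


Step 1: Convert pressure to compatible units (E is in GPa, so P in GPa).
P = 62.3 kPa = 62.3e-6 GPa
Step 2: Compute numerator: 0.0138 * P * a^4.
a^4 = 469^4 = 48382841521
numerator = 0.0138 * 62.3e-6 * 48382841521 = 4.159666e+04
Step 3: Compute denominator: E * t^3 = 160 * 5^3 = 20000
Step 4: w0 = numerator / denominator = 4.159666e+04 / 20000 = 2.0798 um


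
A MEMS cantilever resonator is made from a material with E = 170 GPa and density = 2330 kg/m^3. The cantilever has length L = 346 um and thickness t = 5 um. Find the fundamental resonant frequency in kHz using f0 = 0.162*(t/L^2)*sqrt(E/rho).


Step 1: Convert units to SI.
t_SI = 5e-6 m, L_SI = 346e-6 m
Step 2: Calculate sqrt(E/rho).
sqrt(170e9 / 2330) = 8541.74 m/s
Step 3: Compute f0.
f0 = 0.162 * 5e-6 / (346e-6)^2 * 8541.74 = 57793.5 Hz = 57.79 kHz


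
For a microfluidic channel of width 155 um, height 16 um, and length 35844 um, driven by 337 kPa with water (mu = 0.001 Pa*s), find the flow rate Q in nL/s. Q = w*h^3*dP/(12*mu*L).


Step 1: Convert all dimensions to SI (meters).
w = 155e-6 m, h = 16e-6 m, L = 35844e-6 m, dP = 337e3 Pa
Step 2: Q = w * h^3 * dP / (12 * mu * L)
Q = 155e-6 * (16e-6)^3 * 337e3 / (12 * 0.001 * 35844e-6) = 4.9742067e-10 m^3/s
Step 3: Convert Q from m^3/s to nL/s (1 m^3 = 1e12 nL, so multiply by 1e12).
Q = 497.421 nL/s


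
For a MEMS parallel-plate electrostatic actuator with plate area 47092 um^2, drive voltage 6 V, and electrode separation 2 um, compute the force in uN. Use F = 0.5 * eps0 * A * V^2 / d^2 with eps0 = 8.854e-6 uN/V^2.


Step 1: Identify parameters.
eps0 = 8.854e-6 uN/V^2, A = 47092 um^2, V = 6 V, d = 2 um
Step 2: Compute V^2 = 6^2 = 36
Step 3: Compute d^2 = 2^2 = 4
Step 4: F = 0.5 * 8.854e-6 * 47092 * 36 / 4
F = 1.876 uN


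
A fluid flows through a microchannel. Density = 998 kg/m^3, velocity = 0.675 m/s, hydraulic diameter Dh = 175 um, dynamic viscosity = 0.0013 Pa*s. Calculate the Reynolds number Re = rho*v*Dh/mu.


Step 1: Convert Dh to meters: Dh = 175e-6 m
Step 2: Re = rho * v * Dh / mu
Re = 998 * 0.675 * 175e-6 / 0.0013
Re = 90.684


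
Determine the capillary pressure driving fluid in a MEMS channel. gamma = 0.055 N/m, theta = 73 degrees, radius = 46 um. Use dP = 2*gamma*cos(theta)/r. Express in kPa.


Step 1: cos(73 deg) = 0.2924
Step 2: Convert r to m: r = 46e-6 m
Step 3: dP = 2 * 0.055 * 0.2924 / 46e-6 = 699.2 Pa
Step 4: Convert Pa to kPa (divide by 1000).
dP = 0.7 kPa


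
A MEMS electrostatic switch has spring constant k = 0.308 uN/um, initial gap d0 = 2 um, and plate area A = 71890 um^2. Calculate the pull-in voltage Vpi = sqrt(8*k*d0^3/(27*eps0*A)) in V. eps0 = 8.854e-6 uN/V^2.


Step 1: Compute numerator: 8 * k * d0^3 = 8 * 0.308 * 2^3 = 19.712
Step 2: Compute denominator: 27 * eps0 * A = 27 * 8.854e-6 * 71890 = 17.18588
Step 3: Vpi = sqrt(19.712 / 17.18588)
Vpi = 1.07 V


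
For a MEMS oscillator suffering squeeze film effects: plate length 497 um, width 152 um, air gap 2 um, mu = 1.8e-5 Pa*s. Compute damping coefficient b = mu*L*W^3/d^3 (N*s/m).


Step 1: Convert to SI.
L = 497e-6 m, W = 152e-6 m, d = 2e-6 m
Step 2: W^3 = (152e-6)^3 = 3.51e-12 m^3
Step 3: d^3 = (2e-6)^3 = 8.00e-18 m^3
Step 4: b = 1.8e-5 * 497e-6 * 3.51e-12 / 8.00e-18
b = 3.93e-03 N*s/m


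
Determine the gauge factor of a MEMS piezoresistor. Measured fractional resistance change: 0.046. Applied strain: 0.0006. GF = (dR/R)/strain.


Step 1: Identify values.
dR/R = 0.046, strain = 0.0006
Step 2: GF = (dR/R) / strain = 0.046 / 0.0006
GF = 76.7


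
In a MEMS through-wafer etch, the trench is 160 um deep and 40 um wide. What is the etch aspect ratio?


Step 1: AR = depth / width
Step 2: AR = 160 / 40
AR = 4.0


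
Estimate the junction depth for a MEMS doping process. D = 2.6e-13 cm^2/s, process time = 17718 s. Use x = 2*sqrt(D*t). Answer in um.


Step 1: Compute D*t = 2.6e-13 * 17718 = 4.60668e-09 cm^2
Step 2: sqrt(D*t) = 6.78725e-05 cm
Step 3: x = 2 * 6.78725e-05 cm = 1.35745e-04 cm
Step 4: Convert to um (1 cm = 1e4 um): x = 1.357 um


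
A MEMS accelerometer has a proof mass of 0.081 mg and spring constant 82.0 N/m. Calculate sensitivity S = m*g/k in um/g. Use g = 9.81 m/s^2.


Step 1: Convert mass: m = 0.081 mg = 8.10e-08 kg
Step 2: S = m * g / k = 8.10e-08 * 9.81 / 82.0
Step 3: S = 9.69e-09 m/g
Step 4: Convert to um/g: S = 0.01 um/g


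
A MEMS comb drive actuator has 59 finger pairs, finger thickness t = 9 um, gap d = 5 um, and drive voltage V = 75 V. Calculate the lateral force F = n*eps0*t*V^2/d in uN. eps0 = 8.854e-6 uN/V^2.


Step 1: Parameters: n=59, eps0=8.854e-6 uN/V^2, t=9 um, V=75 V, d=5 um
Step 2: V^2 = 5625
Step 3: F = 59 * 8.854e-6 * 9 * 5625 / 5
F = 5.289 uN


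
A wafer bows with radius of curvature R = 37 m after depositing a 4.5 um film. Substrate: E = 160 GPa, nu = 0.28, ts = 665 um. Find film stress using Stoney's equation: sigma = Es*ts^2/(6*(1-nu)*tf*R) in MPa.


Step 1: Compute numerator: Es * ts^2 = 160 * 665^2 = 70756000 (GPa*um^2)
Step 2: Compute denominator (R in um): 6*(1-nu)*tf*R = 6*0.72*4.5*37e6 = 719280000.0 (um^2)
Step 3: sigma (GPa) = 70756000 / 719280000.0 = 9.8371e-02 GPa
Step 4: Convert to MPa (x1000): sigma = 98.4 MPa


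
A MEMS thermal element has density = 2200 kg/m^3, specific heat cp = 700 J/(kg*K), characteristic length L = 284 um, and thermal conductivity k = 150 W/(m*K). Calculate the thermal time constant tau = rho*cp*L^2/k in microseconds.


Step 1: Convert L to m: L = 284e-6 m
Step 2: L^2 = (284e-6)^2 = 8.0656e-08 m^2
Step 3: tau = 2200 * 700 * 8.0656e-08 / 150 = 8.2806827e-04 s
Step 4: Convert to microseconds (multiply by 1e6).
tau = 828.068 us


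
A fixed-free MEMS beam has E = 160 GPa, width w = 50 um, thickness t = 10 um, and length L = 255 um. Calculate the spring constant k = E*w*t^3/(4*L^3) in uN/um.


Step 1: Convert E to consistent units (1 GPa = 1000 uN/um^2).
E = 160 GPa = 160000 uN/um^2
Step 2: Compute t^3 = 10^3 = 1000
Step 3: Compute L^3 = 255^3 = 16581375
Step 4: k = 160000 * 50 * 1000 / (4 * 16581375)
k = 120.6173 uN/um


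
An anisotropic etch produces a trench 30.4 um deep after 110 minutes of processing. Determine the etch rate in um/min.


Step 1: Etch rate = depth / time
Step 2: rate = 30.4 / 110
rate = 0.276 um/min


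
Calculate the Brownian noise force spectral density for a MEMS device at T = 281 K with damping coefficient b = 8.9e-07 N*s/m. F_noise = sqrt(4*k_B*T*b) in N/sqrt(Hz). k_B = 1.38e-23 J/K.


Step 1: Compute 4 * k_B * T * b
= 4 * 1.38e-23 * 281 * 8.9e-07
= 1.3805e-26 N^2/Hz
Step 2: F_noise = sqrt(1.3805e-26)
F_noise = 1.17e-13 N/sqrt(Hz)


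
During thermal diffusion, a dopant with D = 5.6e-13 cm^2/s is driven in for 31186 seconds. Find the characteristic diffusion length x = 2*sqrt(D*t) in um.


Step 1: Compute D*t = 5.6e-13 * 31186 = 1.746416e-08 cm^2
Step 2: sqrt(D*t) = 1.32152e-04 cm
Step 3: x = 2 * 1.32152e-04 cm = 2.64304e-04 cm
Step 4: Convert to um (1 cm = 1e4 um): x = 2.643 um


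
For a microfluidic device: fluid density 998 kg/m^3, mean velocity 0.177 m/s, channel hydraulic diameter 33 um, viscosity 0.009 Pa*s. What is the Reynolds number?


Step 1: Convert Dh to meters: Dh = 33e-6 m
Step 2: Re = rho * v * Dh / mu
Re = 998 * 0.177 * 33e-6 / 0.009
Re = 0.648


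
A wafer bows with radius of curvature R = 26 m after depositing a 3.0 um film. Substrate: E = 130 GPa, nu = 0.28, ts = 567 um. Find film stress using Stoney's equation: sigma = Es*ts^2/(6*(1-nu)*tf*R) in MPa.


Step 1: Compute numerator: Es * ts^2 = 130 * 567^2 = 41793570 (GPa*um^2)
Step 2: Compute denominator (R in um): 6*(1-nu)*tf*R = 6*0.72*3.0*26e6 = 336960000.0 (um^2)
Step 3: sigma (GPa) = 41793570 / 336960000.0 = 1.24031e-01 GPa
Step 4: Convert to MPa (x1000): sigma = 124.0 MPa


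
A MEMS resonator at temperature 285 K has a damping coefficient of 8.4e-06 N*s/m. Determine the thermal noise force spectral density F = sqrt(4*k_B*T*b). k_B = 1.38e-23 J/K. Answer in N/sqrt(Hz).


Step 1: Compute 4 * k_B * T * b
= 4 * 1.38e-23 * 285 * 8.4e-06
= 1.3215e-25 N^2/Hz
Step 2: F_noise = sqrt(1.3215e-25)
F_noise = 3.64e-13 N/sqrt(Hz)


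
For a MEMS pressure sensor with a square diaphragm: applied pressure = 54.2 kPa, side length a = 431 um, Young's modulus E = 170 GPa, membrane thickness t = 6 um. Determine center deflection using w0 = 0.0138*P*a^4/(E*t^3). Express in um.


Step 1: Convert pressure to compatible units (E is in GPa, so P in GPa).
P = 54.2 kPa = 54.2e-6 GPa
Step 2: Compute numerator: 0.0138 * P * a^4.
a^4 = 431^4 = 34507149121
numerator = 0.0138 * 54.2e-6 * 34507149121 = 2.581e+04
Step 3: Compute denominator: E * t^3 = 170 * 6^3 = 36720
Step 4: w0 = numerator / denominator = 2.581e+04 / 36720 = 0.7029 um


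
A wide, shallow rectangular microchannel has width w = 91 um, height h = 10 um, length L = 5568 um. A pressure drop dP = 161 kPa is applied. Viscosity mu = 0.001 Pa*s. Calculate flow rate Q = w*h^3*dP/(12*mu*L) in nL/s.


Step 1: Convert all dimensions to SI (meters).
w = 91e-6 m, h = 10e-6 m, L = 5568e-6 m, dP = 161e3 Pa
Step 2: Q = w * h^3 * dP / (12 * mu * L)
Q = 91e-6 * (10e-6)^3 * 161e3 / (12 * 0.001 * 5568e-6) = 2.1927383e-10 m^3/s
Step 3: Convert Q from m^3/s to nL/s (1 m^3 = 1e12 nL, so multiply by 1e12).
Q = 219.274 nL/s


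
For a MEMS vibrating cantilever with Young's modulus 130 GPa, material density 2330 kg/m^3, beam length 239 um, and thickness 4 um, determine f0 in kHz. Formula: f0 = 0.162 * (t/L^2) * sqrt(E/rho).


Step 1: Convert units to SI.
t_SI = 4e-6 m, L_SI = 239e-6 m
Step 2: Calculate sqrt(E/rho).
sqrt(130e9 / 2330) = 7469.54 m/s
Step 3: Compute f0.
f0 = 0.162 * 4e-6 / (239e-6)^2 * 7469.54 = 84737.0 Hz = 84.74 kHz


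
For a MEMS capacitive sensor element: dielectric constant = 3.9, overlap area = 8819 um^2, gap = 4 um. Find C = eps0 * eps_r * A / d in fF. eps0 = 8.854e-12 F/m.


Step 1: Convert area to m^2: A = 8819e-12 m^2
Step 2: Convert gap to m: d = 4e-6 m
Step 3: C = eps0 * eps_r * A / d
C = 8.854e-12 * 3.9 * 8819e-12 / 4e-6
Step 4: Convert to fF (multiply by 1e15).
C = 76.13 fF


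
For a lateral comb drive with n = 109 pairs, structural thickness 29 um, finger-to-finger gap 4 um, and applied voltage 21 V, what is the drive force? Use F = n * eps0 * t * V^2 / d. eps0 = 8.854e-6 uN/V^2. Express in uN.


Step 1: Parameters: n=109, eps0=8.854e-6 uN/V^2, t=29 um, V=21 V, d=4 um
Step 2: V^2 = 441
Step 3: F = 109 * 8.854e-6 * 29 * 441 / 4
F = 3.086 uN


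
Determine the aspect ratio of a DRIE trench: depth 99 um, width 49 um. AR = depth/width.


Step 1: AR = depth / width
Step 2: AR = 99 / 49
AR = 2.0


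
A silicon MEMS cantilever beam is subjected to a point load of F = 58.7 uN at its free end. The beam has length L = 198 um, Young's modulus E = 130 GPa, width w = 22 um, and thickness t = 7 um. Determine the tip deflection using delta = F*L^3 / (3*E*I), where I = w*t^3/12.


Step 1: Calculate the second moment of area.
I = w * t^3 / 12 = 22 * 7^3 / 12 = 628.8333 um^4
Step 2: Convert E to consistent units (1 GPa = 1000 uN/um^2).
E = 130 GPa = 130000 uN/um^2
Step 3: Calculate tip deflection.
delta = F * L^3 / (3 * E * I)
delta = 58.7 * 198^3 / (3 * 130000 * 628.8333)
delta = 1.8579 um


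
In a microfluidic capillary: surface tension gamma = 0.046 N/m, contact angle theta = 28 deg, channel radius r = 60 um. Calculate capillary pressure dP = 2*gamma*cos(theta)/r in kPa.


Step 1: cos(28 deg) = 0.8829
Step 2: Convert r to m: r = 60e-6 m
Step 3: dP = 2 * 0.046 * 0.8829 / 60e-6 = 1353.8 Pa
Step 4: Convert Pa to kPa (divide by 1000).
dP = 1.35 kPa


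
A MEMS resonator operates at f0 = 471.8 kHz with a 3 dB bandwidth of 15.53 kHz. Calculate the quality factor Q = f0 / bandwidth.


Step 1: Q = f0 / bandwidth
Step 2: Q = 471.8 / 15.53
Q = 30.4


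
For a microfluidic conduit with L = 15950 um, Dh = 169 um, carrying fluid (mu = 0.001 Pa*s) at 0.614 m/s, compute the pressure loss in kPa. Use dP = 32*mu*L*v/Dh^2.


Step 1: Convert to SI: L = 15950e-6 m, Dh = 169e-6 m
Step 2: dP = 32 * 0.001 * 15950e-6 * 0.614 / (169e-6)^2
Step 3: dP = 10972.50 Pa
Step 4: Convert to kPa: dP = 10.97 kPa


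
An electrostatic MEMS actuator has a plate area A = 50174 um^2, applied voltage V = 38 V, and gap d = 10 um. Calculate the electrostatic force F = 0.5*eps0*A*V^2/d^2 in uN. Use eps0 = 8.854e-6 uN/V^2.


Step 1: Identify parameters.
eps0 = 8.854e-6 uN/V^2, A = 50174 um^2, V = 38 V, d = 10 um
Step 2: Compute V^2 = 38^2 = 1444
Step 3: Compute d^2 = 10^2 = 100
Step 4: F = 0.5 * 8.854e-6 * 50174 * 1444 / 100
F = 3.207 uN


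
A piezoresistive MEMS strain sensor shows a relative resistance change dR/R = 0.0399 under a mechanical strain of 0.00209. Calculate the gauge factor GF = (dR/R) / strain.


Step 1: Identify values.
dR/R = 0.0399, strain = 0.00209
Step 2: GF = (dR/R) / strain = 0.0399 / 0.00209
GF = 19.1


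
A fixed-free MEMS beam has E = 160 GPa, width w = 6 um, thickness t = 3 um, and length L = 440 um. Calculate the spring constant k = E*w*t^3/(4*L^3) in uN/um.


Step 1: Convert E to consistent units (1 GPa = 1000 uN/um^2).
E = 160 GPa = 160000 uN/um^2
Step 2: Compute t^3 = 3^3 = 27
Step 3: Compute L^3 = 440^3 = 85184000
Step 4: k = 160000 * 6 * 27 / (4 * 85184000)
k = 0.0761 uN/um


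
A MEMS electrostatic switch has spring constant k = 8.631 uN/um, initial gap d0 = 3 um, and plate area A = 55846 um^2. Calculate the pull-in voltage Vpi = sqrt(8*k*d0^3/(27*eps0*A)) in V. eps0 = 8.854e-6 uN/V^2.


Step 1: Compute numerator: 8 * k * d0^3 = 8 * 8.631 * 3^3 = 1864.296
Step 2: Compute denominator: 27 * eps0 * A = 27 * 8.854e-6 * 55846 = 13.350433
Step 3: Vpi = sqrt(1864.296 / 13.350433)
Vpi = 11.82 V


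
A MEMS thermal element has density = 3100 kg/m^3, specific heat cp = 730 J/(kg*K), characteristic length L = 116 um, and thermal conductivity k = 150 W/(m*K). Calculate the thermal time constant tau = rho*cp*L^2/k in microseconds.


Step 1: Convert L to m: L = 116e-6 m
Step 2: L^2 = (116e-6)^2 = 1.3456e-08 m^2
Step 3: tau = 3100 * 730 * 1.3456e-08 / 150 = 2.0300619e-04 s
Step 4: Convert to microseconds (multiply by 1e6).
tau = 203.006 us


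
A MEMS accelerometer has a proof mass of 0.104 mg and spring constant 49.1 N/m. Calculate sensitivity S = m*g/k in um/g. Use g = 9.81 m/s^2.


Step 1: Convert mass: m = 0.104 mg = 1.04e-07 kg
Step 2: S = m * g / k = 1.04e-07 * 9.81 / 49.1
Step 3: S = 2.08e-08 m/g
Step 4: Convert to um/g: S = 0.021 um/g
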